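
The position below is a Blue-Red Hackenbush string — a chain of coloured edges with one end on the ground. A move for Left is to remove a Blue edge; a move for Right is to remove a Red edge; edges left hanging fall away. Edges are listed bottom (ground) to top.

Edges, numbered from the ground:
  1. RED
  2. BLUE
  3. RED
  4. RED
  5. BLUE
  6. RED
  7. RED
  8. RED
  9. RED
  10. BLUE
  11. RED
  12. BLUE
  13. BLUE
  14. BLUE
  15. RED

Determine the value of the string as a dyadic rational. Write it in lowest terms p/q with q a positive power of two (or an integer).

R: Left { (no moves) }, Right { 0 } → simplest -1
RB: Left { -1 }, Right { 0 } → simplest -1/2
RBR: Left { -1 }, Right { -1/2 0 } → simplest -3/4
RBRR: Left { -1 }, Right { -3/4 -1/2 0 } → simplest -7/8
RBRRB: Left { -1 -7/8 }, Right { -3/4 -1/2 0 } → simplest -13/16
RBRRBR: Left { -1 -7/8 }, Right { -13/16 -3/4 -1/2 0 } → simplest -27/32
RBRRBRR: Left { -1 -7/8 }, Right { -27/32 -13/16 -3/4 -1/2 0 } → simplest -55/64
RBRRBRRR: Left { -1 -7/8 }, Right { -55/64 -27/32 -13/16 -3/4 -1/2 0 } → simplest -111/128
RBRRBRRRR: Left { -1 -7/8 }, Right { -111/128 -55/64 -27/32 -13/16 -3/4 -1/2 0 } → simplest -223/256
RBRRBRRRRB: Left { -1 -7/8 -223/256 }, Right { -111/128 -55/64 -27/32 -13/16 -3/4 -1/2 0 } → simplest -445/512
RBRRBRRRRBR: Left { -1 -7/8 -223/256 }, Right { -445/512 -111/128 -55/64 -27/32 -13/16 -3/4 -1/2 0 } → simplest -891/1024
RBRRBRRRRBRB: Left { -1 -7/8 -223/256 -891/1024 }, Right { -445/512 -111/128 -55/64 -27/32 -13/16 -3/4 -1/2 0 } → simplest -1781/2048
RBRRBRRRRBRBB: Left { -1 -7/8 -223/256 -891/1024 -1781/2048 }, Right { -445/512 -111/128 -55/64 -27/32 -13/16 -3/4 -1/2 0 } → simplest -3561/4096
RBRRBRRRRBRBBB: Left { -1 -7/8 -223/256 -891/1024 -1781/2048 -3561/4096 }, Right { -445/512 -111/128 -55/64 -27/32 -13/16 -3/4 -1/2 0 } → simplest -7121/8192
RBRRBRRRRBRBBBR: Left { -1 -7/8 -223/256 -891/1024 -1781/2048 -3561/4096 }, Right { -7121/8192 -445/512 -111/128 -55/64 -27/32 -13/16 -3/4 -1/2 0 } → simplest -14243/16384

-14243/16384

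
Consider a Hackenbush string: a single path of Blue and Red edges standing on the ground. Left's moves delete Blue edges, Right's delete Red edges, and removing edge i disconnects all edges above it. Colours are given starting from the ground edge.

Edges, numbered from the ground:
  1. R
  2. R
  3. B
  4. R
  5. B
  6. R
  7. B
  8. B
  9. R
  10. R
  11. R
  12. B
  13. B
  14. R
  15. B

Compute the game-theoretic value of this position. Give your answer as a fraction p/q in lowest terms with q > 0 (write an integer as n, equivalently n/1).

-13541/8192

Recurse on prefixes of the 15-edge string R R B R B R B B R R R B B R B:
G(R) = { — | 0 } — -1
G(RR) = { — | -1 0 } — -2
G(RRB) = { -2 | -1 0 } — -3/2
G(RRBR) = { -2 | -3/2 -1 0 } — -7/4
G(RRBRB) = { -2 -7/4 | -3/2 -1 0 } — -13/8
G(RRBRBR) = { -2 -7/4 | -13/8 -3/2 -1 0 } — -27/16
G(RRBRBRB) = { -2 -7/4 -27/16 | -13/8 -3/2 -1 0 } — -53/32
G(RRBRBRBB) = { -2 -7/4 -27/16 -53/32 | -13/8 -3/2 -1 0 } — -105/64
G(RRBRBRBBR) = { -2 -7/4 -27/16 -53/32 | -105/64 -13/8 -3/2 -1 0 } — -211/128
G(RRBRBRBBRR) = { -2 -7/4 -27/16 -53/32 | -211/128 -105/64 -13/8 -3/2 -1 0 } — -423/256
G(RRBRBRBBRRR) = { -2 -7/4 -27/16 -53/32 | -423/256 -211/128 -105/64 -13/8 -3/2 -1 0 } — -847/512
G(RRBRBRBBRRRB) = { -2 -7/4 -27/16 -53/32 -847/512 | -423/256 -211/128 -105/64 -13/8 -3/2 -1 0 } — -1693/1024
G(RRBRBRBBRRRBB) = { -2 -7/4 -27/16 -53/32 -847/512 -1693/1024 | -423/256 -211/128 -105/64 -13/8 -3/2 -1 0 } — -3385/2048
G(RRBRBRBBRRRBBR) = { -2 -7/4 -27/16 -53/32 -847/512 -1693/1024 | -3385/2048 -423/256 -211/128 -105/64 -13/8 -3/2 -1 0 } — -6771/4096
G(RRBRBRBBRRRBBRB) = { -2 -7/4 -27/16 -53/32 -847/512 -1693/1024 -6771/4096 | -3385/2048 -423/256 -211/128 -105/64 -13/8 -3/2 -1 0 } — -13541/8192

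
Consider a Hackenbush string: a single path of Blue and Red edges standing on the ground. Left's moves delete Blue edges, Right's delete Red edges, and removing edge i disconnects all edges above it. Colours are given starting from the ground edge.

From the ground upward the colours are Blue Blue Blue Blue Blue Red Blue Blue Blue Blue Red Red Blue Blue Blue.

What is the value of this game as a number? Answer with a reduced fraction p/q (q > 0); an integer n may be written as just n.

G(B) = { 0 | ∅ } gives 1
G(BB) = { 0 1 | ∅ } gives 2
G(BBB) = { 0 1 2 | ∅ } gives 3
G(BBBB) = { 0 1 2 3 | ∅ } gives 4
G(BBBBB) = { 0 1 2 3 4 | ∅ } gives 5
G(BBBBBR) = { 0 1 2 3 4 | 5 } gives 9/2
G(BBBBBRB) = { 0 1 2 3 4 9/2 | 5 } gives 19/4
G(BBBBBRBB) = { 0 1 2 3 4 9/2 19/4 | 5 } gives 39/8
G(BBBBBRBBB) = { 0 1 2 3 4 9/2 19/4 39/8 | 5 } gives 79/16
G(BBBBBRBBBB) = { 0 1 2 3 4 9/2 19/4 39/8 79/16 | 5 } gives 159/32
G(BBBBBRBBBBR) = { 0 1 2 3 4 9/2 19/4 39/8 79/16 | 159/32 5 } gives 317/64
G(BBBBBRBBBBRR) = { 0 1 2 3 4 9/2 19/4 39/8 79/16 | 317/64 159/32 5 } gives 633/128
G(BBBBBRBBBBRRB) = { 0 1 2 3 4 9/2 19/4 39/8 79/16 633/128 | 317/64 159/32 5 } gives 1267/256
G(BBBBBRBBBBRRBB) = { 0 1 2 3 4 9/2 19/4 39/8 79/16 633/128 1267/256 | 317/64 159/32 5 } gives 2535/512
G(BBBBBRBBBBRRBBB) = { 0 1 2 3 4 9/2 19/4 39/8 79/16 633/128 1267/256 2535/512 | 317/64 159/32 5 } gives 5071/1024

5071/1024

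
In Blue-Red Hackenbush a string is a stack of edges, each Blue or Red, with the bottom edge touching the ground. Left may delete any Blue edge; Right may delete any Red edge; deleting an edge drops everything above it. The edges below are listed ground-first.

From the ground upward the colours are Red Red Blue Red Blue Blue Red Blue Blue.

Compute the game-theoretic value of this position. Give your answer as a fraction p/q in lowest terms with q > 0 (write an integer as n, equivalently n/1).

Recurse on prefixes of the 9-edge string Red Red Blue Red Blue Blue Red Blue Blue:
step 1: add Red to get R; options L={ · } R={ 0 } = -1
step 2: add Red to get RR; options L={ · } R={ -1 0 } = -2
step 3: add Blue to get RRB; options L={ -2 } R={ -1 0 } = -3/2
step 4: add Red to get RRBR; options L={ -2 } R={ -3/2 -1 0 } = -7/4
step 5: add Blue to get RRBRB; options L={ -2 -7/4 } R={ -3/2 -1 0 } = -13/8
step 6: add Blue to get RRBRBB; options L={ -2 -7/4 -13/8 } R={ -3/2 -1 0 } = -25/16
step 7: add Red to get RRBRBBR; options L={ -2 -7/4 -13/8 } R={ -25/16 -3/2 -1 0 } = -51/32
step 8: add Blue to get RRBRBBRB; options L={ -2 -7/4 -13/8 -51/32 } R={ -25/16 -3/2 -1 0 } = -101/64
step 9: add Blue to get RRBRBBRBB; options L={ -2 -7/4 -13/8 -51/32 -101/64 } R={ -25/16 -3/2 -1 0 } = -201/128

-201/128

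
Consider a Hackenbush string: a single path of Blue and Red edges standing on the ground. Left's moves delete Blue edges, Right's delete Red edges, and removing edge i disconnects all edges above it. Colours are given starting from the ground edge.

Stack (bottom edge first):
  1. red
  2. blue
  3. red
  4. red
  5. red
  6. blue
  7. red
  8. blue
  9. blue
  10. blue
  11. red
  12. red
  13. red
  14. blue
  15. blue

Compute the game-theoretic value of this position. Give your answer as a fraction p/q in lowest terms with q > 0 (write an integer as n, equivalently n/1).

-14905/16384

r: Left { — }, Right { 0 } => simplest -1
rb: Left { -1 }, Right { 0 } => simplest -1/2
rbr: Left { -1 }, Right { -1/2,0 } => simplest -3/4
rbrr: Left { -1 }, Right { -3/4,-1/2,0 } => simplest -7/8
rbrrr: Left { -1 }, Right { -7/8,-3/4,-1/2,0 } => simplest -15/16
rbrrrb: Left { -1,-15/16 }, Right { -7/8,-3/4,-1/2,0 } => simplest -29/32
rbrrrbr: Left { -1,-15/16 }, Right { -29/32,-7/8,-3/4,-1/2,0 } => simplest -59/64
rbrrrbrb: Left { -1,-15/16,-59/64 }, Right { -29/32,-7/8,-3/4,-1/2,0 } => simplest -117/128
rbrrrbrbb: Left { -1,-15/16,-59/64,-117/128 }, Right { -29/32,-7/8,-3/4,-1/2,0 } => simplest -233/256
rbrrrbrbbb: Left { -1,-15/16,-59/64,-117/128,-233/256 }, Right { -29/32,-7/8,-3/4,-1/2,0 } => simplest -465/512
rbrrrbrbbbr: Left { -1,-15/16,-59/64,-117/128,-233/256 }, Right { -465/512,-29/32,-7/8,-3/4,-1/2,0 } => simplest -931/1024
rbrrrbrbbbrr: Left { -1,-15/16,-59/64,-117/128,-233/256 }, Right { -931/1024,-465/512,-29/32,-7/8,-3/4,-1/2,0 } => simplest -1863/2048
rbrrrbrbbbrrr: Left { -1,-15/16,-59/64,-117/128,-233/256 }, Right { -1863/2048,-931/1024,-465/512,-29/32,-7/8,-3/4,-1/2,0 } => simplest -3727/4096
rbrrrbrbbbrrrb: Left { -1,-15/16,-59/64,-117/128,-233/256,-3727/4096 }, Right { -1863/2048,-931/1024,-465/512,-29/32,-7/8,-3/4,-1/2,0 } => simplest -7453/8192
rbrrrbrbbbrrrbb: Left { -1,-15/16,-59/64,-117/128,-233/256,-3727/4096,-7453/8192 }, Right { -1863/2048,-931/1024,-465/512,-29/32,-7/8,-3/4,-1/2,0 } => simplest -14905/16384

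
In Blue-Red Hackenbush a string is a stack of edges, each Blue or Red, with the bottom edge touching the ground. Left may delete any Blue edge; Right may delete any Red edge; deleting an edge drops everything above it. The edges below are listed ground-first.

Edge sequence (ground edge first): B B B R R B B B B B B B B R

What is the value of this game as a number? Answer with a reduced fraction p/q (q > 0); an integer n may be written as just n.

5117/2048

Build val(s[:k]) for k = 1..14, string s = B B B R R B B B B B B B B R.
1 of 14 · B · max L 0 · min R +∞ — 1
2 of 14 · BB · max L 1 · min R +∞ — 2
3 of 14 · BBB · max L 2 · min R +∞ — 3
4 of 14 · BBBR · max L 2 · min R 3 — 5/2
5 of 14 · BBBRR · max L 2 · min R 5/2 — 9/4
6 of 14 · BBBRRB · max L 9/4 · min R 5/2 — 19/8
7 of 14 · BBBRRBB · max L 19/8 · min R 5/2 — 39/16
8 of 14 · BBBRRBBB · max L 39/16 · min R 5/2 — 79/32
9 of 14 · BBBRRBBBB · max L 79/32 · min R 5/2 — 159/64
10 of 14 · BBBRRBBBBB · max L 159/64 · min R 5/2 — 319/128
11 of 14 · BBBRRBBBBBB · max L 319/128 · min R 5/2 — 639/256
12 of 14 · BBBRRBBBBBBB · max L 639/256 · min R 5/2 — 1279/512
13 of 14 · BBBRRBBBBBBBB · max L 1279/512 · min R 5/2 — 2559/1024
14 of 14 · BBBRRBBBBBBBBR · max L 1279/512 · min R 2559/1024 — 5117/2048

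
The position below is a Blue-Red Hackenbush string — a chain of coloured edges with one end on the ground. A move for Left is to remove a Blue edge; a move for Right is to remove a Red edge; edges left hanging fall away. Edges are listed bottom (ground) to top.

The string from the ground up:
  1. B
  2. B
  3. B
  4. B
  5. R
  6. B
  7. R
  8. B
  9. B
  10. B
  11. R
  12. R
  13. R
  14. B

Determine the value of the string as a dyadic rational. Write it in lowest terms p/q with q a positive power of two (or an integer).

3811/1024

Prefix values for B B B B R B R B B B R R R B via {L|R} + simplicity:
v_1 [B]  L=[0]  R=[·]  = 1
v_2 [BB]  L=[0, 1]  R=[·]  = 2
v_3 [BBB]  L=[0, 1, 2]  R=[·]  = 3
v_4 [BBBB]  L=[0, 1, 2, 3]  R=[·]  = 4
v_5 [BBBBR]  L=[0, 1, 2, 3]  R=[4]  = 7/2
v_6 [BBBBRB]  L=[0, 1, 2, 3, 7/2]  R=[4]  = 15/4
v_7 [BBBBRBR]  L=[0, 1, 2, 3, 7/2]  R=[15/4, 4]  = 29/8
v_8 [BBBBRBRB]  L=[0, 1, 2, 3, 7/2, 29/8]  R=[15/4, 4]  = 59/16
v_9 [BBBBRBRBB]  L=[0, 1, 2, 3, 7/2, 29/8, 59/16]  R=[15/4, 4]  = 119/32
v_10 [BBBBRBRBBB]  L=[0, 1, 2, 3, 7/2, 29/8, 59/16, 119/32]  R=[15/4, 4]  = 239/64
v_11 [BBBBRBRBBBR]  L=[0, 1, 2, 3, 7/2, 29/8, 59/16, 119/32]  R=[239/64, 15/4, 4]  = 477/128
v_12 [BBBBRBRBBBRR]  L=[0, 1, 2, 3, 7/2, 29/8, 59/16, 119/32]  R=[477/128, 239/64, 15/4, 4]  = 953/256
v_13 [BBBBRBRBBBRRR]  L=[0, 1, 2, 3, 7/2, 29/8, 59/16, 119/32]  R=[953/256, 477/128, 239/64, 15/4, 4]  = 1905/512
v_14 [BBBBRBRBBBRRRB]  L=[0, 1, 2, 3, 7/2, 29/8, 59/16, 119/32, 1905/512]  R=[953/256, 477/128, 239/64, 15/4, 4]  = 3811/1024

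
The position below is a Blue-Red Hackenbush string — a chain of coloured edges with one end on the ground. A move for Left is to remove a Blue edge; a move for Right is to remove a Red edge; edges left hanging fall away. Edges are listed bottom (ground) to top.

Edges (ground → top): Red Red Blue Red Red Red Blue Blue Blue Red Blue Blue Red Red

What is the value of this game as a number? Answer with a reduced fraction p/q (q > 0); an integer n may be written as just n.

-7719/4096

G_1 [R]  L=[none]  R=[0]  so -1
G_2 [RR]  L=[none]  R=[-1,0]  so -2
G_3 [RRB]  L=[-2]  R=[-1,0]  so -3/2
G_4 [RRBR]  L=[-2]  R=[-3/2,-1,0]  so -7/4
G_5 [RRBRR]  L=[-2]  R=[-7/4,-3/2,-1,0]  so -15/8
G_6 [RRBRRR]  L=[-2]  R=[-15/8,-7/4,-3/2,-1,0]  so -31/16
G_7 [RRBRRRB]  L=[-2,-31/16]  R=[-15/8,-7/4,-3/2,-1,0]  so -61/32
G_8 [RRBRRRBB]  L=[-2,-31/16,-61/32]  R=[-15/8,-7/4,-3/2,-1,0]  so -121/64
G_9 [RRBRRRBBB]  L=[-2,-31/16,-61/32,-121/64]  R=[-15/8,-7/4,-3/2,-1,0]  so -241/128
G_10 [RRBRRRBBBR]  L=[-2,-31/16,-61/32,-121/64]  R=[-241/128,-15/8,-7/4,-3/2,-1,0]  so -483/256
G_11 [RRBRRRBBBRB]  L=[-2,-31/16,-61/32,-121/64,-483/256]  R=[-241/128,-15/8,-7/4,-3/2,-1,0]  so -965/512
G_12 [RRBRRRBBBRBB]  L=[-2,-31/16,-61/32,-121/64,-483/256,-965/512]  R=[-241/128,-15/8,-7/4,-3/2,-1,0]  so -1929/1024
G_13 [RRBRRRBBBRBBR]  L=[-2,-31/16,-61/32,-121/64,-483/256,-965/512]  R=[-1929/1024,-241/128,-15/8,-7/4,-3/2,-1,0]  so -3859/2048
G_14 [RRBRRRBBBRBBRR]  L=[-2,-31/16,-61/32,-121/64,-483/256,-965/512]  R=[-3859/2048,-1929/1024,-241/128,-15/8,-7/4,-3/2,-1,0]  so -7719/4096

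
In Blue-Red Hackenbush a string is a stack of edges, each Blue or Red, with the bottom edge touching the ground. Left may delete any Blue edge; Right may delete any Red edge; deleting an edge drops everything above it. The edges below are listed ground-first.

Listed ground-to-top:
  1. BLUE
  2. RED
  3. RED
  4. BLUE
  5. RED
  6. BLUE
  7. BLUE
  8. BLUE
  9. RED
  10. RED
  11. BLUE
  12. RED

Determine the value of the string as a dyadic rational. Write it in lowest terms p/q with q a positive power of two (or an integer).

G(B) = { 0 | — } => 1
G(BR) = { 0 | 1 } => 1/2
G(BRR) = { 0 | 1/2, 1 } => 1/4
G(BRRB) = { 0, 1/4 | 1/2, 1 } => 3/8
G(BRRBR) = { 0, 1/4 | 3/8, 1/2, 1 } => 5/16
G(BRRBRB) = { 0, 1/4, 5/16 | 3/8, 1/2, 1 } => 11/32
G(BRRBRBB) = { 0, 1/4, 5/16, 11/32 | 3/8, 1/2, 1 } => 23/64
G(BRRBRBBB) = { 0, 1/4, 5/16, 11/32, 23/64 | 3/8, 1/2, 1 } => 47/128
G(BRRBRBBBR) = { 0, 1/4, 5/16, 11/32, 23/64 | 47/128, 3/8, 1/2, 1 } => 93/256
G(BRRBRBBBRR) = { 0, 1/4, 5/16, 11/32, 23/64 | 93/256, 47/128, 3/8, 1/2, 1 } => 185/512
G(BRRBRBBBRRB) = { 0, 1/4, 5/16, 11/32, 23/64, 185/512 | 93/256, 47/128, 3/8, 1/2, 1 } => 371/1024
G(BRRBRBBBRRBR) = { 0, 1/4, 5/16, 11/32, 23/64, 185/512 | 371/1024, 93/256, 47/128, 3/8, 1/2, 1 } => 741/2048

741/2048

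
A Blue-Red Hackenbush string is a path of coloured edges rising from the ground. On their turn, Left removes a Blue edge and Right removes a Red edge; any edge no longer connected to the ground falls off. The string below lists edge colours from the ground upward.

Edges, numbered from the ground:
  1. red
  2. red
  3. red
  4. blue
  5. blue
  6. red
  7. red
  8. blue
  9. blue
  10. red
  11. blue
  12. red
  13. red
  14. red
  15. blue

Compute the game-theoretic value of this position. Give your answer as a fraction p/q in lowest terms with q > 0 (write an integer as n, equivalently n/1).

G(r) = { (no moves) | 0 } = -1
G(rr) = { (no moves) | -1; 0 } = -2
G(rrr) = { (no moves) | -2; -1; 0 } = -3
G(rrrb) = { -3 | -2; -1; 0 } = -5/2
G(rrrbb) = { -3; -5/2 | -2; -1; 0 } = -9/4
G(rrrbbr) = { -3; -5/2 | -9/4; -2; -1; 0 } = -19/8
G(rrrbbrr) = { -3; -5/2 | -19/8; -9/4; -2; -1; 0 } = -39/16
G(rrrbbrrb) = { -3; -5/2; -39/16 | -19/8; -9/4; -2; -1; 0 } = -77/32
G(rrrbbrrbb) = { -3; -5/2; -39/16; -77/32 | -19/8; -9/4; -2; -1; 0 } = -153/64
G(rrrbbrrbbr) = { -3; -5/2; -39/16; -77/32 | -153/64; -19/8; -9/4; -2; -1; 0 } = -307/128
G(rrrbbrrbbrb) = { -3; -5/2; -39/16; -77/32; -307/128 | -153/64; -19/8; -9/4; -2; -1; 0 } = -613/256
G(rrrbbrrbbrbr) = { -3; -5/2; -39/16; -77/32; -307/128 | -613/256; -153/64; -19/8; -9/4; -2; -1; 0 } = -1227/512
G(rrrbbrrbbrbrr) = { -3; -5/2; -39/16; -77/32; -307/128 | -1227/512; -613/256; -153/64; -19/8; -9/4; -2; -1; 0 } = -2455/1024
G(rrrbbrrbbrbrrr) = { -3; -5/2; -39/16; -77/32; -307/128 | -2455/1024; -1227/512; -613/256; -153/64; -19/8; -9/4; -2; -1; 0 } = -4911/2048
G(rrrbbrrbbrbrrrb) = { -3; -5/2; -39/16; -77/32; -307/128; -4911/2048 | -2455/1024; -1227/512; -613/256; -153/64; -19/8; -9/4; -2; -1; 0 } = -9821/4096

-9821/4096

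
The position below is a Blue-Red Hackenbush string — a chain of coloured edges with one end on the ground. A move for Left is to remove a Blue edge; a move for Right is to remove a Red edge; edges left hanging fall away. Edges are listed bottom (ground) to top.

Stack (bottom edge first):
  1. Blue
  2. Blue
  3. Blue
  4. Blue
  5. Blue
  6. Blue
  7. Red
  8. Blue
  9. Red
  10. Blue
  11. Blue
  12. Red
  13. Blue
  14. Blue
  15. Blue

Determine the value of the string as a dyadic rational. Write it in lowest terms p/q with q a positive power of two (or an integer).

2927/512

edge 1 of 15 (Blue): { 0 |  } -> 1
edge 2 of 15 (Blue): { 0; 1 |  } -> 2
edge 3 of 15 (Blue): { 0; 1; 2 |  } -> 3
edge 4 of 15 (Blue): { 0; 1; 2; 3 |  } -> 4
edge 5 of 15 (Blue): { 0; 1; 2; 3; 4 |  } -> 5
edge 6 of 15 (Blue): { 0; 1; 2; 3; 4; 5 |  } -> 6
edge 7 of 15 (Red): { 0; 1; 2; 3; 4; 5 | 6 } -> 11/2
edge 8 of 15 (Blue): { 0; 1; 2; 3; 4; 5; 11/2 | 6 } -> 23/4
edge 9 of 15 (Red): { 0; 1; 2; 3; 4; 5; 11/2 | 23/4; 6 } -> 45/8
edge 10 of 15 (Blue): { 0; 1; 2; 3; 4; 5; 11/2; 45/8 | 23/4; 6 } -> 91/16
edge 11 of 15 (Blue): { 0; 1; 2; 3; 4; 5; 11/2; 45/8; 91/16 | 23/4; 6 } -> 183/32
edge 12 of 15 (Red): { 0; 1; 2; 3; 4; 5; 11/2; 45/8; 91/16 | 183/32; 23/4; 6 } -> 365/64
edge 13 of 15 (Blue): { 0; 1; 2; 3; 4; 5; 11/2; 45/8; 91/16; 365/64 | 183/32; 23/4; 6 } -> 731/128
edge 14 of 15 (Blue): { 0; 1; 2; 3; 4; 5; 11/2; 45/8; 91/16; 365/64; 731/128 | 183/32; 23/4; 6 } -> 1463/256
edge 15 of 15 (Blue): { 0; 1; 2; 3; 4; 5; 11/2; 45/8; 91/16; 365/64; 731/128; 1463/256 | 183/32; 23/4; 6 } -> 2927/512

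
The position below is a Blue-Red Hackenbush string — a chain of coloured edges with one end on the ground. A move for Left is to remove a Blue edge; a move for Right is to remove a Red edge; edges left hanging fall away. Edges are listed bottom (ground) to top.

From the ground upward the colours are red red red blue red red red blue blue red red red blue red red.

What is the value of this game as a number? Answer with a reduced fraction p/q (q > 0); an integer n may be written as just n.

-11895/4096

Build v(s[:k]) for k = 1..15, string s = red red red blue red red red blue blue red red red blue red red.
edge 1 of 15 (red): {  | 0 } => -1
edge 2 of 15 (red): {  | -1,0 } => -2
edge 3 of 15 (red): {  | -2,-1,0 } => -3
edge 4 of 15 (blue): { -3 | -2,-1,0 } => -5/2
edge 5 of 15 (red): { -3 | -5/2,-2,-1,0 } => -11/4
edge 6 of 15 (red): { -3 | -11/4,-5/2,-2,-1,0 } => -23/8
edge 7 of 15 (red): { -3 | -23/8,-11/4,-5/2,-2,-1,0 } => -47/16
edge 8 of 15 (blue): { -3,-47/16 | -23/8,-11/4,-5/2,-2,-1,0 } => -93/32
edge 9 of 15 (blue): { -3,-47/16,-93/32 | -23/8,-11/4,-5/2,-2,-1,0 } => -185/64
edge 10 of 15 (red): { -3,-47/16,-93/32 | -185/64,-23/8,-11/4,-5/2,-2,-1,0 } => -371/128
edge 11 of 15 (red): { -3,-47/16,-93/32 | -371/128,-185/64,-23/8,-11/4,-5/2,-2,-1,0 } => -743/256
edge 12 of 15 (red): { -3,-47/16,-93/32 | -743/256,-371/128,-185/64,-23/8,-11/4,-5/2,-2,-1,0 } => -1487/512
edge 13 of 15 (blue): { -3,-47/16,-93/32,-1487/512 | -743/256,-371/128,-185/64,-23/8,-11/4,-5/2,-2,-1,0 } => -2973/1024
edge 14 of 15 (red): { -3,-47/16,-93/32,-1487/512 | -2973/1024,-743/256,-371/128,-185/64,-23/8,-11/4,-5/2,-2,-1,0 } => -5947/2048
edge 15 of 15 (red): { -3,-47/16,-93/32,-1487/512 | -5947/2048,-2973/1024,-743/256,-371/128,-185/64,-23/8,-11/4,-5/2,-2,-1,0 } => -11895/4096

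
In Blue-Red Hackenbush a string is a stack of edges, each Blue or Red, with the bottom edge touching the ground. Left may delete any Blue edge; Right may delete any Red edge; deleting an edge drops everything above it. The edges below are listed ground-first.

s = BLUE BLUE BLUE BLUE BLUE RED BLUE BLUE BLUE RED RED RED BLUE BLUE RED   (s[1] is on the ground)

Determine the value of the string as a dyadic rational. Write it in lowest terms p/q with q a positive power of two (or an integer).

G(B) = { 0 | — } = 1
G(BB) = { 0; 1 | — } = 2
G(BBB) = { 0; 1; 2 | — } = 3
G(BBBB) = { 0; 1; 2; 3 | — } = 4
G(BBBBB) = { 0; 1; 2; 3; 4 | — } = 5
G(BBBBBR) = { 0; 1; 2; 3; 4 | 5 } = 9/2
G(BBBBBRB) = { 0; 1; 2; 3; 4; 9/2 | 5 } = 19/4
G(BBBBBRBB) = { 0; 1; 2; 3; 4; 9/2; 19/4 | 5 } = 39/8
G(BBBBBRBBB) = { 0; 1; 2; 3; 4; 9/2; 19/4; 39/8 | 5 } = 79/16
G(BBBBBRBBBR) = { 0; 1; 2; 3; 4; 9/2; 19/4; 39/8 | 79/16; 5 } = 157/32
G(BBBBBRBBBRR) = { 0; 1; 2; 3; 4; 9/2; 19/4; 39/8 | 157/32; 79/16; 5 } = 313/64
G(BBBBBRBBBRRR) = { 0; 1; 2; 3; 4; 9/2; 19/4; 39/8 | 313/64; 157/32; 79/16; 5 } = 625/128
G(BBBBBRBBBRRRB) = { 0; 1; 2; 3; 4; 9/2; 19/4; 39/8; 625/128 | 313/64; 157/32; 79/16; 5 } = 1251/256
G(BBBBBRBBBRRRBB) = { 0; 1; 2; 3; 4; 9/2; 19/4; 39/8; 625/128; 1251/256 | 313/64; 157/32; 79/16; 5 } = 2503/512
G(BBBBBRBBBRRRBBR) = { 0; 1; 2; 3; 4; 9/2; 19/4; 39/8; 625/128; 1251/256 | 2503/512; 313/64; 157/32; 79/16; 5 } = 5005/1024

5005/1024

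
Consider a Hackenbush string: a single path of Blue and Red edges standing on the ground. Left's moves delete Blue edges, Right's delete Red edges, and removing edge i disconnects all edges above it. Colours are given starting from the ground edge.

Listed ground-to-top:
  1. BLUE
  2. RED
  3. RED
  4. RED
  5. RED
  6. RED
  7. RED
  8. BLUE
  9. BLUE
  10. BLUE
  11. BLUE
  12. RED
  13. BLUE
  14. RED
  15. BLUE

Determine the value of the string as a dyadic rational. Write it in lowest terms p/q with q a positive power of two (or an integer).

491/16384

step 1: add BLUE to get B; options L={ 0 } R={ — } → 1
step 2: add RED to get BR; options L={ 0 } R={ 1 } → 1/2
step 3: add RED to get BRR; options L={ 0 } R={ 1/2; 1 } → 1/4
step 4: add RED to get BRRR; options L={ 0 } R={ 1/4; 1/2; 1 } → 1/8
step 5: add RED to get BRRRR; options L={ 0 } R={ 1/8; 1/4; 1/2; 1 } → 1/16
step 6: add RED to get BRRRRR; options L={ 0 } R={ 1/16; 1/8; 1/4; 1/2; 1 } → 1/32
step 7: add RED to get BRRRRRR; options L={ 0 } R={ 1/32; 1/16; 1/8; 1/4; 1/2; 1 } → 1/64
step 8: add BLUE to get BRRRRRRB; options L={ 0; 1/64 } R={ 1/32; 1/16; 1/8; 1/4; 1/2; 1 } → 3/128
step 9: add BLUE to get BRRRRRRBB; options L={ 0; 1/64; 3/128 } R={ 1/32; 1/16; 1/8; 1/4; 1/2; 1 } → 7/256
step 10: add BLUE to get BRRRRRRBBB; options L={ 0; 1/64; 3/128; 7/256 } R={ 1/32; 1/16; 1/8; 1/4; 1/2; 1 } → 15/512
step 11: add BLUE to get BRRRRRRBBBB; options L={ 0; 1/64; 3/128; 7/256; 15/512 } R={ 1/32; 1/16; 1/8; 1/4; 1/2; 1 } → 31/1024
step 12: add RED to get BRRRRRRBBBBR; options L={ 0; 1/64; 3/128; 7/256; 15/512 } R={ 31/1024; 1/32; 1/16; 1/8; 1/4; 1/2; 1 } → 61/2048
step 13: add BLUE to get BRRRRRRBBBBRB; options L={ 0; 1/64; 3/128; 7/256; 15/512; 61/2048 } R={ 31/1024; 1/32; 1/16; 1/8; 1/4; 1/2; 1 } → 123/4096
step 14: add RED to get BRRRRRRBBBBRBR; options L={ 0; 1/64; 3/128; 7/256; 15/512; 61/2048 } R={ 123/4096; 31/1024; 1/32; 1/16; 1/8; 1/4; 1/2; 1 } → 245/8192
step 15: add BLUE to get BRRRRRRBBBBRBRB; options L={ 0; 1/64; 3/128; 7/256; 15/512; 61/2048; 245/8192 } R={ 123/4096; 31/1024; 1/32; 1/16; 1/8; 1/4; 1/2; 1 } → 491/16384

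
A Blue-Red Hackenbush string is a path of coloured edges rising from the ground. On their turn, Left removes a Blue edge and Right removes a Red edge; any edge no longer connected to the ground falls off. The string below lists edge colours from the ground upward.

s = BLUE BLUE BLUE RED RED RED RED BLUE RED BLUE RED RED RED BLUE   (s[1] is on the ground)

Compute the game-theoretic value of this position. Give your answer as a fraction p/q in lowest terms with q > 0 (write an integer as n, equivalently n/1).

4259/2048

Build G(s[:k]) for k = 1..14, string s = BLUE BLUE BLUE RED RED RED RED BLUE RED BLUE RED RED RED BLUE.
B: Left { 0 }, Right { ∅ } — simplest 1
BB: Left { 0; 1 }, Right { ∅ } — simplest 2
BBB: Left { 0; 1; 2 }, Right { ∅ } — simplest 3
BBBR: Left { 0; 1; 2 }, Right { 3 } — simplest 5/2
BBBRR: Left { 0; 1; 2 }, Right { 5/2; 3 } — simplest 9/4
BBBRRR: Left { 0; 1; 2 }, Right { 9/4; 5/2; 3 } — simplest 17/8
BBBRRRR: Left { 0; 1; 2 }, Right { 17/8; 9/4; 5/2; 3 } — simplest 33/16
BBBRRRRB: Left { 0; 1; 2; 33/16 }, Right { 17/8; 9/4; 5/2; 3 } — simplest 67/32
BBBRRRRBR: Left { 0; 1; 2; 33/16 }, Right { 67/32; 17/8; 9/4; 5/2; 3 } — simplest 133/64
BBBRRRRBRB: Left { 0; 1; 2; 33/16; 133/64 }, Right { 67/32; 17/8; 9/4; 5/2; 3 } — simplest 267/128
BBBRRRRBRBR: Left { 0; 1; 2; 33/16; 133/64 }, Right { 267/128; 67/32; 17/8; 9/4; 5/2; 3 } — simplest 533/256
BBBRRRRBRBRR: Left { 0; 1; 2; 33/16; 133/64 }, Right { 533/256; 267/128; 67/32; 17/8; 9/4; 5/2; 3 } — simplest 1065/512
BBBRRRRBRBRRR: Left { 0; 1; 2; 33/16; 133/64 }, Right { 1065/512; 533/256; 267/128; 67/32; 17/8; 9/4; 5/2; 3 } — simplest 2129/1024
BBBRRRRBRBRRRB: Left { 0; 1; 2; 33/16; 133/64; 2129/1024 }, Right { 1065/512; 533/256; 267/128; 67/32; 17/8; 9/4; 5/2; 3 } — simplest 4259/2048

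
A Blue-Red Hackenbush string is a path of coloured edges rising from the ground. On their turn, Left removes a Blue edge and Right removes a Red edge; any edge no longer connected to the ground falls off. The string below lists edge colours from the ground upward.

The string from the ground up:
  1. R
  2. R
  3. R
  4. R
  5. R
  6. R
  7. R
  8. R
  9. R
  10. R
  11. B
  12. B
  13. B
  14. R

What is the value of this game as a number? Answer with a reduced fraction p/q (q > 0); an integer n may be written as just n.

G(R) = {  | 0 } => -1
G(RR) = {  | -1 0 } => -2
G(RRR) = {  | -2 -1 0 } => -3
G(RRRR) = {  | -3 -2 -1 0 } => -4
G(RRRRR) = {  | -4 -3 -2 -1 0 } => -5
G(RRRRRR) = {  | -5 -4 -3 -2 -1 0 } => -6
G(RRRRRRR) = {  | -6 -5 -4 -3 -2 -1 0 } => -7
G(RRRRRRRR) = {  | -7 -6 -5 -4 -3 -2 -1 0 } => -8
G(RRRRRRRRR) = {  | -8 -7 -6 -5 -4 -3 -2 -1 0 } => -9
G(RRRRRRRRRR) = {  | -9 -8 -7 -6 -5 -4 -3 -2 -1 0 } => -10
G(RRRRRRRRRRB) = { -10 | -9 -8 -7 -6 -5 -4 -3 -2 -1 0 } => -19/2
G(RRRRRRRRRRBB) = { -10 -19/2 | -9 -8 -7 -6 -5 -4 -3 -2 -1 0 } => -37/4
G(RRRRRRRRRRBBB) = { -10 -19/2 -37/4 | -9 -8 -7 -6 -5 -4 -3 -2 -1 0 } => -73/8
G(RRRRRRRRRRBBBR) = { -10 -19/2 -37/4 | -73/8 -9 -8 -7 -6 -5 -4 -3 -2 -1 0 } => -147/16

-147/16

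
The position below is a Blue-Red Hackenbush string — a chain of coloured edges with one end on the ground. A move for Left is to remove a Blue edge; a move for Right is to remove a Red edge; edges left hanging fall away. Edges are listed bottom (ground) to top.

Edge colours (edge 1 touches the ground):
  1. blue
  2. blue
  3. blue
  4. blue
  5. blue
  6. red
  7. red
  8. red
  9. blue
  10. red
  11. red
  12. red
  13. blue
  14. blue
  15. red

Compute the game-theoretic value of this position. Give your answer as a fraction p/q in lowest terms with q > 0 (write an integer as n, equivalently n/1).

4237/1024

Prefix values for blue blue blue blue blue red red red blue red red red blue blue red via {L|R} + simplicity:
edge 1 of 15 (blue): { 0 | none } → 1
edge 2 of 15 (blue): { 0 1 | none } → 2
edge 3 of 15 (blue): { 0 1 2 | none } → 3
edge 4 of 15 (blue): { 0 1 2 3 | none } → 4
edge 5 of 15 (blue): { 0 1 2 3 4 | none } → 5
edge 6 of 15 (red): { 0 1 2 3 4 | 5 } → 9/2
edge 7 of 15 (red): { 0 1 2 3 4 | 9/2 5 } → 17/4
edge 8 of 15 (red): { 0 1 2 3 4 | 17/4 9/2 5 } → 33/8
edge 9 of 15 (blue): { 0 1 2 3 4 33/8 | 17/4 9/2 5 } → 67/16
edge 10 of 15 (red): { 0 1 2 3 4 33/8 | 67/16 17/4 9/2 5 } → 133/32
edge 11 of 15 (red): { 0 1 2 3 4 33/8 | 133/32 67/16 17/4 9/2 5 } → 265/64
edge 12 of 15 (red): { 0 1 2 3 4 33/8 | 265/64 133/32 67/16 17/4 9/2 5 } → 529/128
edge 13 of 15 (blue): { 0 1 2 3 4 33/8 529/128 | 265/64 133/32 67/16 17/4 9/2 5 } → 1059/256
edge 14 of 15 (blue): { 0 1 2 3 4 33/8 529/128 1059/256 | 265/64 133/32 67/16 17/4 9/2 5 } → 2119/512
edge 15 of 15 (red): { 0 1 2 3 4 33/8 529/128 1059/256 | 2119/512 265/64 133/32 67/16 17/4 9/2 5 } → 4237/1024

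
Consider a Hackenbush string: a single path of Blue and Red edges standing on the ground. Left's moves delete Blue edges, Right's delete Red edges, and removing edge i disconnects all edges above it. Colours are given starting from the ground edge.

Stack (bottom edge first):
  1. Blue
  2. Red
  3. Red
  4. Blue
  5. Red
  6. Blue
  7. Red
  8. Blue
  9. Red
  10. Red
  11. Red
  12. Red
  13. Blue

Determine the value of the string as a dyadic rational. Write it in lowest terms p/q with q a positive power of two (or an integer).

Build v(s[:k]) for k = 1..13, string s = Blue Red Red Blue Red Blue Red Blue Red Red Red Red Blue.
1 of 13 · B · max L 0 · min R +∞ = 1
2 of 13 · BR · max L 0 · min R 1 = 1/2
3 of 13 · BRR · max L 0 · min R 1/2 = 1/4
4 of 13 · BRRB · max L 1/4 · min R 1/2 = 3/8
5 of 13 · BRRBR · max L 1/4 · min R 3/8 = 5/16
6 of 13 · BRRBRB · max L 5/16 · min R 3/8 = 11/32
7 of 13 · BRRBRBR · max L 5/16 · min R 11/32 = 21/64
8 of 13 · BRRBRBRB · max L 21/64 · min R 11/32 = 43/128
9 of 13 · BRRBRBRBR · max L 21/64 · min R 43/128 = 85/256
10 of 13 · BRRBRBRBRR · max L 21/64 · min R 85/256 = 169/512
11 of 13 · BRRBRBRBRRR · max L 21/64 · min R 169/512 = 337/1024
12 of 13 · BRRBRBRBRRRR · max L 21/64 · min R 337/1024 = 673/2048
13 of 13 · BRRBRBRBRRRRB · max L 673/2048 · min R 337/1024 = 1347/4096

1347/4096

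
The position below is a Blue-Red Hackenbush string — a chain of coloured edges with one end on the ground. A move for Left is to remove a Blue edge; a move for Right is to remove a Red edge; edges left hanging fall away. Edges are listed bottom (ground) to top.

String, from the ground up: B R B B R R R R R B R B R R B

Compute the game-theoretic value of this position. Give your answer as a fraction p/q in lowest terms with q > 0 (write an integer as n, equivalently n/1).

12371/16384

step 1: add B to get B; options L={ 0 } R={ ∅ } — 1
step 2: add R to get BR; options L={ 0 } R={ 1 } — 1/2
step 3: add B to get BRB; options L={ 0, 1/2 } R={ 1 } — 3/4
step 4: add B to get BRBB; options L={ 0, 1/2, 3/4 } R={ 1 } — 7/8
step 5: add R to get BRBBR; options L={ 0, 1/2, 3/4 } R={ 7/8, 1 } — 13/16
step 6: add R to get BRBBRR; options L={ 0, 1/2, 3/4 } R={ 13/16, 7/8, 1 } — 25/32
step 7: add R to get BRBBRRR; options L={ 0, 1/2, 3/4 } R={ 25/32, 13/16, 7/8, 1 } — 49/64
step 8: add R to get BRBBRRRR; options L={ 0, 1/2, 3/4 } R={ 49/64, 25/32, 13/16, 7/8, 1 } — 97/128
step 9: add R to get BRBBRRRRR; options L={ 0, 1/2, 3/4 } R={ 97/128, 49/64, 25/32, 13/16, 7/8, 1 } — 193/256
step 10: add B to get BRBBRRRRRB; options L={ 0, 1/2, 3/4, 193/256 } R={ 97/128, 49/64, 25/32, 13/16, 7/8, 1 } — 387/512
step 11: add R to get BRBBRRRRRBR; options L={ 0, 1/2, 3/4, 193/256 } R={ 387/512, 97/128, 49/64, 25/32, 13/16, 7/8, 1 } — 773/1024
step 12: add B to get BRBBRRRRRBRB; options L={ 0, 1/2, 3/4, 193/256, 773/1024 } R={ 387/512, 97/128, 49/64, 25/32, 13/16, 7/8, 1 } — 1547/2048
step 13: add R to get BRBBRRRRRBRBR; options L={ 0, 1/2, 3/4, 193/256, 773/1024 } R={ 1547/2048, 387/512, 97/128, 49/64, 25/32, 13/16, 7/8, 1 } — 3093/4096
step 14: add R to get BRBBRRRRRBRBRR; options L={ 0, 1/2, 3/4, 193/256, 773/1024 } R={ 3093/4096, 1547/2048, 387/512, 97/128, 49/64, 25/32, 13/16, 7/8, 1 } — 6185/8192
step 15: add B to get BRBBRRRRRBRBRRB; options L={ 0, 1/2, 3/4, 193/256, 773/1024, 6185/8192 } R={ 3093/4096, 1547/2048, 387/512, 97/128, 49/64, 25/32, 13/16, 7/8, 1 } — 12371/16384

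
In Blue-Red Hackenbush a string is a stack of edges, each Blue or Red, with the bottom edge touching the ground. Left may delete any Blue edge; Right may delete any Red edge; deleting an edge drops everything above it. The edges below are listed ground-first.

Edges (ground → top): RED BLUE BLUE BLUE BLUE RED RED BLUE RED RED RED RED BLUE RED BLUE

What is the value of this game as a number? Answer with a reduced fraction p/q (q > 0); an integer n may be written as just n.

-1781/16384

Build value(s[:k]) for k = 1..15, string s = RED BLUE BLUE BLUE BLUE RED RED BLUE RED RED RED RED BLUE RED BLUE.
step 1: add RED to get R; options L={ · } R={ 0 } → -1
step 2: add BLUE to get RB; options L={ -1 } R={ 0 } → -1/2
step 3: add BLUE to get RBB; options L={ -1, -1/2 } R={ 0 } → -1/4
step 4: add BLUE to get RBBB; options L={ -1, -1/2, -1/4 } R={ 0 } → -1/8
step 5: add BLUE to get RBBBB; options L={ -1, -1/2, -1/4, -1/8 } R={ 0 } → -1/16
step 6: add RED to get RBBBBR; options L={ -1, -1/2, -1/4, -1/8 } R={ -1/16, 0 } → -3/32
step 7: add RED to get RBBBBRR; options L={ -1, -1/2, -1/4, -1/8 } R={ -3/32, -1/16, 0 } → -7/64
step 8: add BLUE to get RBBBBRRB; options L={ -1, -1/2, -1/4, -1/8, -7/64 } R={ -3/32, -1/16, 0 } → -13/128
step 9: add RED to get RBBBBRRBR; options L={ -1, -1/2, -1/4, -1/8, -7/64 } R={ -13/128, -3/32, -1/16, 0 } → -27/256
step 10: add RED to get RBBBBRRBRR; options L={ -1, -1/2, -1/4, -1/8, -7/64 } R={ -27/256, -13/128, -3/32, -1/16, 0 } → -55/512
step 11: add RED to get RBBBBRRBRRR; options L={ -1, -1/2, -1/4, -1/8, -7/64 } R={ -55/512, -27/256, -13/128, -3/32, -1/16, 0 } → -111/1024
step 12: add RED to get RBBBBRRBRRRR; options L={ -1, -1/2, -1/4, -1/8, -7/64 } R={ -111/1024, -55/512, -27/256, -13/128, -3/32, -1/16, 0 } → -223/2048
step 13: add BLUE to get RBBBBRRBRRRRB; options L={ -1, -1/2, -1/4, -1/8, -7/64, -223/2048 } R={ -111/1024, -55/512, -27/256, -13/128, -3/32, -1/16, 0 } → -445/4096
step 14: add RED to get RBBBBRRBRRRRBR; options L={ -1, -1/2, -1/4, -1/8, -7/64, -223/2048 } R={ -445/4096, -111/1024, -55/512, -27/256, -13/128, -3/32, -1/16, 0 } → -891/8192
step 15: add BLUE to get RBBBBRRBRRRRBRB; options L={ -1, -1/2, -1/4, -1/8, -7/64, -223/2048, -891/8192 } R={ -445/4096, -111/1024, -55/512, -27/256, -13/128, -3/32, -1/16, 0 } → -1781/16384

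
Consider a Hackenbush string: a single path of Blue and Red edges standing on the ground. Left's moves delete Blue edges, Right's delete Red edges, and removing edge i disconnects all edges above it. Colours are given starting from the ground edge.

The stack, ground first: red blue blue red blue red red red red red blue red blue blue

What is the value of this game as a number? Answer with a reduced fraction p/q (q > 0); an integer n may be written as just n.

Recurse on prefixes of the 14-edge string red blue blue red blue red red red red red blue red blue blue:
v_1 [r]  L=[]  R=[0]  gives -1
v_2 [rb]  L=[-1]  R=[0]  gives -1/2
v_3 [rbb]  L=[-1 -1/2]  R=[0]  gives -1/4
v_4 [rbbr]  L=[-1 -1/2]  R=[-1/4 0]  gives -3/8
v_5 [rbbrb]  L=[-1 -1/2 -3/8]  R=[-1/4 0]  gives -5/16
v_6 [rbbrbr]  L=[-1 -1/2 -3/8]  R=[-5/16 -1/4 0]  gives -11/32
v_7 [rbbrbrr]  L=[-1 -1/2 -3/8]  R=[-11/32 -5/16 -1/4 0]  gives -23/64
v_8 [rbbrbrrr]  L=[-1 -1/2 -3/8]  R=[-23/64 -11/32 -5/16 -1/4 0]  gives -47/128
v_9 [rbbrbrrrr]  L=[-1 -1/2 -3/8]  R=[-47/128 -23/64 -11/32 -5/16 -1/4 0]  gives -95/256
v_10 [rbbrbrrrrr]  L=[-1 -1/2 -3/8]  R=[-95/256 -47/128 -23/64 -11/32 -5/16 -1/4 0]  gives -191/512
v_11 [rbbrbrrrrrb]  L=[-1 -1/2 -3/8 -191/512]  R=[-95/256 -47/128 -23/64 -11/32 -5/16 -1/4 0]  gives -381/1024
v_12 [rbbrbrrrrrbr]  L=[-1 -1/2 -3/8 -191/512]  R=[-381/1024 -95/256 -47/128 -23/64 -11/32 -5/16 -1/4 0]  gives -763/2048
v_13 [rbbrbrrrrrbrb]  L=[-1 -1/2 -3/8 -191/512 -763/2048]  R=[-381/1024 -95/256 -47/128 -23/64 -11/32 -5/16 -1/4 0]  gives -1525/4096
v_14 [rbbrbrrrrrbrbb]  L=[-1 -1/2 -3/8 -191/512 -763/2048 -1525/4096]  R=[-381/1024 -95/256 -47/128 -23/64 -11/32 -5/16 -1/4 0]  gives -3049/8192

-3049/8192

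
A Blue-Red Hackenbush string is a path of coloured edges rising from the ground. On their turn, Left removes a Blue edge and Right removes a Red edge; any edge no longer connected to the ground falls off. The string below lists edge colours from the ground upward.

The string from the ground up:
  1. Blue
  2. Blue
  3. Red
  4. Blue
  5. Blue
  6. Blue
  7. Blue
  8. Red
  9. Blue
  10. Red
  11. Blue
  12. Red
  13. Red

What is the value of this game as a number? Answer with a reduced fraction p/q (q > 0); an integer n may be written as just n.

4009/2048

g_1 [B]  L=[0]  R=[∅]  ⇒ 1
g_2 [BB]  L=[0 1]  R=[∅]  ⇒ 2
g_3 [BBR]  L=[0 1]  R=[2]  ⇒ 3/2
g_4 [BBRB]  L=[0 1 3/2]  R=[2]  ⇒ 7/4
g_5 [BBRBB]  L=[0 1 3/2 7/4]  R=[2]  ⇒ 15/8
g_6 [BBRBBB]  L=[0 1 3/2 7/4 15/8]  R=[2]  ⇒ 31/16
g_7 [BBRBBBB]  L=[0 1 3/2 7/4 15/8 31/16]  R=[2]  ⇒ 63/32
g_8 [BBRBBBBR]  L=[0 1 3/2 7/4 15/8 31/16]  R=[63/32 2]  ⇒ 125/64
g_9 [BBRBBBBRB]  L=[0 1 3/2 7/4 15/8 31/16 125/64]  R=[63/32 2]  ⇒ 251/128
g_10 [BBRBBBBRBR]  L=[0 1 3/2 7/4 15/8 31/16 125/64]  R=[251/128 63/32 2]  ⇒ 501/256
g_11 [BBRBBBBRBRB]  L=[0 1 3/2 7/4 15/8 31/16 125/64 501/256]  R=[251/128 63/32 2]  ⇒ 1003/512
g_12 [BBRBBBBRBRBR]  L=[0 1 3/2 7/4 15/8 31/16 125/64 501/256]  R=[1003/512 251/128 63/32 2]  ⇒ 2005/1024
g_13 [BBRBBBBRBRBRR]  L=[0 1 3/2 7/4 15/8 31/16 125/64 501/256]  R=[2005/1024 1003/512 251/128 63/32 2]  ⇒ 4009/2048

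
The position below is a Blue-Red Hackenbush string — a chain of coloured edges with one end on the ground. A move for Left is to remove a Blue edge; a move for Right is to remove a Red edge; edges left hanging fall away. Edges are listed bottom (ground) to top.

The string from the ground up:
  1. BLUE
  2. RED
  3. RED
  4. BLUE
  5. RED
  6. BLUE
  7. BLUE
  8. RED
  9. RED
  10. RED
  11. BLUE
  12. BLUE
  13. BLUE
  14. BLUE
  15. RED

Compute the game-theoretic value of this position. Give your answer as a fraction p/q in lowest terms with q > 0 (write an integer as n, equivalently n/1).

Build v(s[:k]) for k = 1..15, string s = BLUE RED RED BLUE RED BLUE BLUE RED RED RED BLUE BLUE BLUE BLUE RED.
1 of 15 · B · max L 0 · min R +∞ = 1
2 of 15 · BR · max L 0 · min R 1 = 1/2
3 of 15 · BRR · max L 0 · min R 1/2 = 1/4
4 of 15 · BRRB · max L 1/4 · min R 1/2 = 3/8
5 of 15 · BRRBR · max L 1/4 · min R 3/8 = 5/16
6 of 15 · BRRBRB · max L 5/16 · min R 3/8 = 11/32
7 of 15 · BRRBRBB · max L 11/32 · min R 3/8 = 23/64
8 of 15 · BRRBRBBR · max L 11/32 · min R 23/64 = 45/128
9 of 15 · BRRBRBBRR · max L 11/32 · min R 45/128 = 89/256
10 of 15 · BRRBRBBRRR · max L 11/32 · min R 89/256 = 177/512
11 of 15 · BRRBRBBRRRB · max L 177/512 · min R 89/256 = 355/1024
12 of 15 · BRRBRBBRRRBB · max L 355/1024 · min R 89/256 = 711/2048
13 of 15 · BRRBRBBRRRBBB · max L 711/2048 · min R 89/256 = 1423/4096
14 of 15 · BRRBRBBRRRBBBB · max L 1423/4096 · min R 89/256 = 2847/8192
15 of 15 · BRRBRBBRRRBBBBR · max L 1423/4096 · min R 2847/8192 = 5693/16384

5693/16384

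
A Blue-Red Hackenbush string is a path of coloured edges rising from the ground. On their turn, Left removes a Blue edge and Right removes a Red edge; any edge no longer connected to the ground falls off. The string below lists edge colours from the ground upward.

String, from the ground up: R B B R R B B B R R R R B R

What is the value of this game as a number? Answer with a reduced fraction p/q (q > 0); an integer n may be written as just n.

-3195/8192

Prefix values for R B B R R B B B R R R R B R via {L|R} + simplicity:
G(R) = { (no moves) | 0 } → -1
G(RB) = { -1 | 0 } → -1/2
G(RBB) = { -1, -1/2 | 0 } → -1/4
G(RBBR) = { -1, -1/2 | -1/4, 0 } → -3/8
G(RBBRR) = { -1, -1/2 | -3/8, -1/4, 0 } → -7/16
G(RBBRRB) = { -1, -1/2, -7/16 | -3/8, -1/4, 0 } → -13/32
G(RBBRRBB) = { -1, -1/2, -7/16, -13/32 | -3/8, -1/4, 0 } → -25/64
G(RBBRRBBB) = { -1, -1/2, -7/16, -13/32, -25/64 | -3/8, -1/4, 0 } → -49/128
G(RBBRRBBBR) = { -1, -1/2, -7/16, -13/32, -25/64 | -49/128, -3/8, -1/4, 0 } → -99/256
G(RBBRRBBBRR) = { -1, -1/2, -7/16, -13/32, -25/64 | -99/256, -49/128, -3/8, -1/4, 0 } → -199/512
G(RBBRRBBBRRR) = { -1, -1/2, -7/16, -13/32, -25/64 | -199/512, -99/256, -49/128, -3/8, -1/4, 0 } → -399/1024
G(RBBRRBBBRRRR) = { -1, -1/2, -7/16, -13/32, -25/64 | -399/1024, -199/512, -99/256, -49/128, -3/8, -1/4, 0 } → -799/2048
G(RBBRRBBBRRRRB) = { -1, -1/2, -7/16, -13/32, -25/64, -799/2048 | -399/1024, -199/512, -99/256, -49/128, -3/8, -1/4, 0 } → -1597/4096
G(RBBRRBBBRRRRBR) = { -1, -1/2, -7/16, -13/32, -25/64, -799/2048 | -1597/4096, -399/1024, -199/512, -99/256, -49/128, -3/8, -1/4, 0 } → -3195/8192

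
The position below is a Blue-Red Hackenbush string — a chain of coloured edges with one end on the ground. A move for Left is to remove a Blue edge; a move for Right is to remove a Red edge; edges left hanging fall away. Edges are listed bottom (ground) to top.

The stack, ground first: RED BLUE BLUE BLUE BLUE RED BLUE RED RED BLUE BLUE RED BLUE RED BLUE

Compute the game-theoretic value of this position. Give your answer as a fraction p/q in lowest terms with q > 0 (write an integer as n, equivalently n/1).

-1429/16384

R: Left {  }, Right { 0 } ⇒ simplest -1
RB: Left { -1 }, Right { 0 } ⇒ simplest -1/2
RBB: Left { -1 -1/2 }, Right { 0 } ⇒ simplest -1/4
RBBB: Left { -1 -1/2 -1/4 }, Right { 0 } ⇒ simplest -1/8
RBBBB: Left { -1 -1/2 -1/4 -1/8 }, Right { 0 } ⇒ simplest -1/16
RBBBBR: Left { -1 -1/2 -1/4 -1/8 }, Right { -1/16 0 } ⇒ simplest -3/32
RBBBBRB: Left { -1 -1/2 -1/4 -1/8 -3/32 }, Right { -1/16 0 } ⇒ simplest -5/64
RBBBBRBR: Left { -1 -1/2 -1/4 -1/8 -3/32 }, Right { -5/64 -1/16 0 } ⇒ simplest -11/128
RBBBBRBRR: Left { -1 -1/2 -1/4 -1/8 -3/32 }, Right { -11/128 -5/64 -1/16 0 } ⇒ simplest -23/256
RBBBBRBRRB: Left { -1 -1/2 -1/4 -1/8 -3/32 -23/256 }, Right { -11/128 -5/64 -1/16 0 } ⇒ simplest -45/512
RBBBBRBRRBB: Left { -1 -1/2 -1/4 -1/8 -3/32 -23/256 -45/512 }, Right { -11/128 -5/64 -1/16 0 } ⇒ simplest -89/1024
RBBBBRBRRBBR: Left { -1 -1/2 -1/4 -1/8 -3/32 -23/256 -45/512 }, Right { -89/1024 -11/128 -5/64 -1/16 0 } ⇒ simplest -179/2048
RBBBBRBRRBBRB: Left { -1 -1/2 -1/4 -1/8 -3/32 -23/256 -45/512 -179/2048 }, Right { -89/1024 -11/128 -5/64 -1/16 0 } ⇒ simplest -357/4096
RBBBBRBRRBBRBR: Left { -1 -1/2 -1/4 -1/8 -3/32 -23/256 -45/512 -179/2048 }, Right { -357/4096 -89/1024 -11/128 -5/64 -1/16 0 } ⇒ simplest -715/8192
RBBBBRBRRBBRBRB: Left { -1 -1/2 -1/4 -1/8 -3/32 -23/256 -45/512 -179/2048 -715/8192 }, Right { -357/4096 -89/1024 -11/128 -5/64 -1/16 0 } ⇒ simplest -1429/16384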